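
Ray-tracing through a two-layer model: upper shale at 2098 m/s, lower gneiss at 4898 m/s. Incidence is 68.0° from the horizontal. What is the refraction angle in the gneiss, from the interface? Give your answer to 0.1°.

Angle from the normal: 90° − 68.0° = 22.0°.
sin θ₁/V₁ = sin θ₂/V₂ ⇒ sin θ₂ = 4898·sin 22.0°/2098 = 4898·0.3746/2098 = 0.8746.
θ₂ = arcsin 0.8746 = 60.99° from the normal.
From the interface: 90° − 60.99° = 29.01°.

29.0°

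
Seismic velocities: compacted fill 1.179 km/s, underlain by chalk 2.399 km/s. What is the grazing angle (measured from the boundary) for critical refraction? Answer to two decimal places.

Critical incidence: sin θ_c = V₁/V₂ = 1.179/2.399 = 0.4915.
θ_c = arcsin 0.4915 = 29.44°.
Measured from the interface: 90° − 29.44° = 60.56°.

60.56°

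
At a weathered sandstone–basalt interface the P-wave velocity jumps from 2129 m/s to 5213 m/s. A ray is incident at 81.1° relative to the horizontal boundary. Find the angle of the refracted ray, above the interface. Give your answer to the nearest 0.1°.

Angle from the normal: 90° − 81.1° = 8.9°.
Snell's law: sin θ₂ = (V₂/V₁)·sin θ₁ = (5213/2129)·sin 8.9° = 0.3788.
θ₂ = sin⁻¹(0.3788) = 22.26° (from vertical).
From the interface: 90° − 22.26° = 67.74°.

67.7°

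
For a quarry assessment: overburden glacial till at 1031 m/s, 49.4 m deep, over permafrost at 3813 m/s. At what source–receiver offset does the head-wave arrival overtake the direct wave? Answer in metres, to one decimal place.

130.4 m

θ_c = arcsin(1031/3813) = 15.69°, so cos θ_c = 0.9628 and tᵢ = 2h cos θ_c/V₁ = 0.0923 s.
At crossover x/V₁ = x/V₂ + tᵢ ⇒ x = tᵢ/(1/V₁ − 1/V₂) = 0.09226/(9.6993e-04 − 2.6226e-04) = 130.37 m.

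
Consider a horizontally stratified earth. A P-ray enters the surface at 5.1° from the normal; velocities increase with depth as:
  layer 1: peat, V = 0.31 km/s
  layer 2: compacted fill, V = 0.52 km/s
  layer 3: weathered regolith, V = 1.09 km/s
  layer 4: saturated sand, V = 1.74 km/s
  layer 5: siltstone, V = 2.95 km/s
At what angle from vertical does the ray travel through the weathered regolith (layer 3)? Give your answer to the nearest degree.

Ray parameter p = sin 5.1° / 0.31 = 2.8676e-01 s/km.
sin θ_3 = p·V_3 = 2.8676e-01 × 1.09 = 0.3126.
θ_3 = 18.21° from the vertical.

18°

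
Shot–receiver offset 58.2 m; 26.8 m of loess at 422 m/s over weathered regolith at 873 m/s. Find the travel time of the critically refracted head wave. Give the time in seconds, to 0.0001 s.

t = x/V₂ + 2h·√(V₂²−V₁²)/(V₁V₂).
√(V₂²−V₁²) = √(873²−422²) = 764.2 m/s; delay term = 2·26.8·764.2/(422·873) = 0.11119 s.
t = 58.2/873 + 0.11119 = 0.17786 s.

0.1779 s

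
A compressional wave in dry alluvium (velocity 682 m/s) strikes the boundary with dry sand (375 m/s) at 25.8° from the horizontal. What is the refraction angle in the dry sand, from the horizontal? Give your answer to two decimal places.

60.33°

Convert to the normal: θ₁ = 90° − 25.8° = 64.2°.
sin θ₁/V₁ = sin θ₂/V₂ ⇒ sin θ₂ = 375·sin 64.2°/682 = 375·0.9003/682 = 0.4950.
θ₂ = arcsin 0.4950 = 29.67° from the normal.
From the interface: 90° − 29.67° = 60.33°.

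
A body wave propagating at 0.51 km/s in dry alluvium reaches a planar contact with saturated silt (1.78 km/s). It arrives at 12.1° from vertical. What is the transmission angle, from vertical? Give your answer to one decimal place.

sin θ₁/V₁ = sin θ₂/V₂ ⇒ sin θ₂ = 1.78·sin 12.1°/0.51 = 1.78·0.2096/0.51 = 0.7316.
θ₂ = arcsin 0.7316 = 47.02° from the normal.

47.0°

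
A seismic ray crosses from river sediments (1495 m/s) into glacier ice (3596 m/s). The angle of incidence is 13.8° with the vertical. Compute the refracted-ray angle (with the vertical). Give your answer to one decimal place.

sin θ₁/V₁ = sin θ₂/V₂ ⇒ sin θ₂ = 3596·sin 13.8°/1495 = 3596·0.2385/1495 = 0.5738.
θ₂ = sin⁻¹(0.5738) = 35.01° (from vertical).

35.0°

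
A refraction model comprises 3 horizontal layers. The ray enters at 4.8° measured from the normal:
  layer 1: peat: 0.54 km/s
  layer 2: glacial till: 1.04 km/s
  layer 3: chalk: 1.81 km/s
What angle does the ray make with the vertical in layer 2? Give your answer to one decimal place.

Ray parameter p = sin 4.8° / 0.54 = 1.5496e-01 s/km.
sin θ_2 = p·V_2 = 1.5496e-01 × 1.04 = 0.1612.
θ_2 = arcsin 0.1612 = 9.27°.

9.3°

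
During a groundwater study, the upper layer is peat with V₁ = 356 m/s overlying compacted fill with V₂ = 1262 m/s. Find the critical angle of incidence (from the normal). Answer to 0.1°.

Critical incidence: sin θ_c = V₁/V₂ = 356/1262 = 0.2821.
θ_c = arcsin 0.2821 = 16.39°.

16.4°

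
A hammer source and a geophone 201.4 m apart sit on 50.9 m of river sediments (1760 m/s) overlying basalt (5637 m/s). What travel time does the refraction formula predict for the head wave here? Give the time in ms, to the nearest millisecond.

91 ms

θ_c = arcsin(V₁/V₂) = arcsin(1760/5637) = 18.19°, cos θ_c = 0.9500.
Intercept time tᵢ = 2h cos θ_c / V₁ = 2·50.9·0.9500/1760 = 0.05495 s.
t = x/V₂ + tᵢ = 201.4/5637 + 0.05495 = 0.09068 s.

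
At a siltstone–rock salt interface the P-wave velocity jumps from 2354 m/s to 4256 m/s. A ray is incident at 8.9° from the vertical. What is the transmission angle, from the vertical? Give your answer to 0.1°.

16.2°

sin θ₁/V₁ = sin θ₂/V₂ ⇒ sin θ₂ = 4256·sin 8.9°/2354 = 4256·0.1547/2354 = 0.2797.
θ₂ = arcsin 0.2797 = 16.24° from the normal.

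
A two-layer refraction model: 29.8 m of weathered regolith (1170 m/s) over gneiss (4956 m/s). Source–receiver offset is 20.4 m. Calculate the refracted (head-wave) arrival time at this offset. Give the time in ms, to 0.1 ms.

θ_c = arcsin(V₁/V₂) = arcsin(1170/4956) = 13.66°, cos θ_c = 0.9717.
Intercept time tᵢ = 2h cos θ_c / V₁ = 2·29.8·0.9717/1170 = 0.04950 s.
t = x/V₂ + tᵢ = 20.4/4956 + 0.04950 = 0.05362 s.

53.6 ms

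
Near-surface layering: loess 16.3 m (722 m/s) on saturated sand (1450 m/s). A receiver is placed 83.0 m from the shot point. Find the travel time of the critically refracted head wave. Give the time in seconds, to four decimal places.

0.0964 s

θ_c = arcsin(V₁/V₂) = arcsin(722/1450) = 29.86°, cos θ_c = 0.8672.
Intercept time tᵢ = 2h cos θ_c / V₁ = 2·16.3·0.8672/722 = 0.03916 s.
t = x/V₂ + tᵢ = 83.0/1450 + 0.03916 = 0.09640 s.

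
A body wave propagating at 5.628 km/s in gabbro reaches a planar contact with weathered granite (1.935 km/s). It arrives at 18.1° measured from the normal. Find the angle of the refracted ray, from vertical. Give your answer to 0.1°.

6.1°

Snell's law: sin θ₂ = (V₂/V₁)·sin θ₁ = (1.935/5.628)·sin 18.1° = 0.1068.
θ₂ = sin⁻¹(0.1068) = 6.13° (from vertical).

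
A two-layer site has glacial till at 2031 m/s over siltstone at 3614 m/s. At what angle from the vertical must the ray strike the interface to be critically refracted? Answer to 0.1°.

Critical incidence: sin θ_c = V₁/V₂ = 2031/3614 = 0.5620.
θ_c = arcsin 0.5620 = 34.19°.

34.2°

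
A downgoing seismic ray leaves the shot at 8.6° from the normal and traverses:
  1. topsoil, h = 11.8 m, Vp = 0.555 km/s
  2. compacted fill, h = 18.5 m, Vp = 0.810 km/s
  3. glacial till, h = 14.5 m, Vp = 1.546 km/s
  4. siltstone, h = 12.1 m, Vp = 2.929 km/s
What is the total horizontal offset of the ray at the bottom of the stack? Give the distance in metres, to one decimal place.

p = sin θ₁/V₁ = sin 8.6°/0.555 = 2.6943e-01 s/km is conserved through the stack.
Layer 1: θ = 8.60°; offset = 11.8·tan 8.60° = 1.785 m.
Layer 2: sin θ = p·0.810 = 0.2182 → θ = 12.61°; offset = 18.5·tan 12.61° = 4.137 m.
Layer 3: sin θ = p·1.546 = 0.4165 → θ = 24.62°; offset = 14.5·tan 24.62° = 6.644 m.
Layer 4: sin θ = p·2.929 = 0.7892 → θ = 52.11°; offset = 12.1·tan 52.11° = 15.548 m.
Σ offsets = 28.113 m.

28.1 m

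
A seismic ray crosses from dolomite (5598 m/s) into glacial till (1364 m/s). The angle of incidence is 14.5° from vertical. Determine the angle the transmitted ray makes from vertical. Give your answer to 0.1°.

3.5°

Snell's law: sin θ₂ = (V₂/V₁)·sin θ₁ = (1364/5598)·sin 14.5° = 0.0610.
θ₂ = arcsin 0.0610 = 3.50° from the normal.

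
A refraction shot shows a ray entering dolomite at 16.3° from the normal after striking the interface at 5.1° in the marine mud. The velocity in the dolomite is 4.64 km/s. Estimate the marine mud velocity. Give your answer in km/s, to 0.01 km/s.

Snell's law: sin 5.1°/V₁ = sin 16.3°/V₂.
V₁ = V₂·sin 5.1°/sin 16.3° = 4.64 × 0.3167 = 1.47 km/s.

1.47 km/s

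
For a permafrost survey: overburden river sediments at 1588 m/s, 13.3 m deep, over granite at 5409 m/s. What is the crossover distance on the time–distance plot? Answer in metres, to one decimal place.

36.0 m

θ_c = arcsin(1588/5409) = 17.07°, so cos θ_c = 0.9559 and tᵢ = 2h cos θ_c/V₁ = 0.0160 s.
At crossover x/V₁ = x/V₂ + tᵢ ⇒ x = tᵢ/(1/V₁ − 1/V₂) = 0.01601/(6.2972e-04 − 1.8488e-04) = 36.00 m.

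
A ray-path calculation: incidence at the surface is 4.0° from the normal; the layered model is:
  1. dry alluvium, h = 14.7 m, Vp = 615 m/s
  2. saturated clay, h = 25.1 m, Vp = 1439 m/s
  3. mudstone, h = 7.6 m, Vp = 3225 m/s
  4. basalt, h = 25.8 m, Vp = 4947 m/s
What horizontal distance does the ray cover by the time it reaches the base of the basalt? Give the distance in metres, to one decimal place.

25.7 m

Apply Snell's law at each interface; in layer i the horizontal offset is hᵢ·tan θᵢ.
Layer 1: θ = 4.00°; offset = 14.7·tan 4.00° = 1.028 m.
Layer 2: sin θ = 1439·sin 4.0°/615 = 0.1632, θ = 9.39°; offset = 25.1·tan 9.39° = 4.152 m.
Layer 3: sin θ = 3225·sin 4.0°/615 = 0.3658, θ = 21.46°; offset = 7.6·tan 21.46° = 2.987 m.
Layer 4: sin θ = 4947·sin 4.0°/615 = 0.5611, θ = 34.13°; offset = 25.8·tan 34.13° = 17.490 m.
Σ offsets = 25.657 m.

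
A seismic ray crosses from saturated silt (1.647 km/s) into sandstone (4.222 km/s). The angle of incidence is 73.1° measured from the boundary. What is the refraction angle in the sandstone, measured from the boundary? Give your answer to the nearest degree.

42°

Angle from the normal: 90° − 73.1° = 16.9°.
Snell's law: sin θ₂ = (V₂/V₁)·sin θ₁ = (4.222/1.647)·sin 16.9° = 0.7452.
θ₂ = arcsin 0.7452 = 48.18° from the normal.
From the interface: 90° − 48.18° = 41.82°.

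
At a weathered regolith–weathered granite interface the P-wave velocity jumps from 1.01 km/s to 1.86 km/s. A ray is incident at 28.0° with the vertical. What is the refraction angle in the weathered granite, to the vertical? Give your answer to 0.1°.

sin θ₁/V₁ = sin θ₂/V₂ ⇒ sin θ₂ = 1.86·sin 28.0°/1.01 = 1.86·0.4695/1.01 = 0.8646.
θ₂ = arcsin 0.8646 = 59.83° from the normal.

59.8°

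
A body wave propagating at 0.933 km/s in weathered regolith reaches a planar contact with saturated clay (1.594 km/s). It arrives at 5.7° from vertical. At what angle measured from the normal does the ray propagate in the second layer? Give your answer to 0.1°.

Snell's law: sin θ₂ = (V₂/V₁)·sin θ₁ = (1.594/0.933)·sin 5.7° = 0.1697.
θ₂ = arcsin 0.1697 = 9.77° from the normal.

9.8°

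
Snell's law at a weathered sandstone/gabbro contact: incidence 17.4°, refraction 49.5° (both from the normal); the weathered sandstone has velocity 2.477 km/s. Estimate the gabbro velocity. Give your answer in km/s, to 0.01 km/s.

6.30 km/s

sin 17.4° = 0.2990; sin 49.5° = 0.7604.
V₂ = V₁·(sin θ₂/sin θ₁) = 2.477·(0.7604/0.2990) = 6.30 km/s.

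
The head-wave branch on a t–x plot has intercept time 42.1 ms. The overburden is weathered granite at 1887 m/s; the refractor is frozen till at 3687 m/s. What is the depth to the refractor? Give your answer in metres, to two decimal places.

θ_c = arcsin(1887/3687) = 30.78°; cos θ_c = 0.8591.
tᵢ = 2h cos θ_c/V₁ ⇒ h = tᵢ·V₁/(2 cos θ_c) = 0.0421·1887/(2·0.8591) = 46.24 m.

46.24 m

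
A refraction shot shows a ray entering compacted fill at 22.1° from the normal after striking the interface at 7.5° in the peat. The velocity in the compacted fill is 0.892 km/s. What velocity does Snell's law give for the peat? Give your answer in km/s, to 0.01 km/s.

0.31 km/s

Snell's law: sin 7.5°/V₁ = sin 22.1°/V₂.
V₁ = V₂·sin 7.5°/sin 22.1° = 0.892 × 0.3469 = 0.31 km/s.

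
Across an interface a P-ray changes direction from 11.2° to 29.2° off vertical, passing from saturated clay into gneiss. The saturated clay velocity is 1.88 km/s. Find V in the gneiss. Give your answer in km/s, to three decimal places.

4.722 km/s

Snell's law: sin 11.2°/V₁ = sin 29.2°/V₂.
V₂ = V₁·sin 29.2°/sin 11.2° = 1.88 × 2.5117 = 4.722 km/s.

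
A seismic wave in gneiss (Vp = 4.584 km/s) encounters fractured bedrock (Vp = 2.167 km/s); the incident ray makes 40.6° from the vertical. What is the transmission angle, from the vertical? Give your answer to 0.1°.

sin θ₁/V₁ = sin θ₂/V₂ ⇒ sin θ₂ = 2.167·sin 40.6°/4.584 = 2.167·0.6508/4.584 = 0.3076.
θ₂ = arcsin 0.3076 = 17.92° from the normal.

17.9°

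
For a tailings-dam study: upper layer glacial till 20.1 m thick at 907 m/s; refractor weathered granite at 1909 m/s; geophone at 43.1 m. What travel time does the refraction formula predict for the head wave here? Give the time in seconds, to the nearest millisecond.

t = x/V₂ + 2h·√(V₂²−V₁²)/(V₁V₂).
√(V₂²−V₁²) = √(1909²−907²) = 1679.8 m/s; delay term = 2·20.1·1679.8/(907·1909) = 0.03900 s.
t = 43.1/1909 + 0.03900 = 0.06158 s.

0.062 s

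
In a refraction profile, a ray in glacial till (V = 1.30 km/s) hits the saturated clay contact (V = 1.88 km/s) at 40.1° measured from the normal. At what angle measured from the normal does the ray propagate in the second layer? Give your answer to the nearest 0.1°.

68.7°

Snell's law: sin θ₂ = (V₂/V₁)·sin θ₁ = (1.88/1.30)·sin 40.1° = 0.9315.
θ₂ = arcsin 0.9315 = 68.67° from the normal.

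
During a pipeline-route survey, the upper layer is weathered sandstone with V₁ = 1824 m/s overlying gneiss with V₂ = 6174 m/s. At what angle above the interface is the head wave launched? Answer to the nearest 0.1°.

72.8°

Critical incidence: sin θ_c = V₁/V₂ = 1824/6174 = 0.2954.
θ_c = arcsin 0.2954 = 17.18°.
Measured from the interface: 90° − 17.18° = 72.82°.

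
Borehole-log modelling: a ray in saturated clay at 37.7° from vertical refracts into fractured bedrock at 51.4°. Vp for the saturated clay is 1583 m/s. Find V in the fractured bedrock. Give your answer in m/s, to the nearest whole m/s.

2023 m/s

Snell's law: sin 37.7°/V₁ = sin 51.4°/V₂.
V₂ = V₁·sin 51.4°/sin 37.7° = 1583 × 1.2780 = 2023.05 m/s.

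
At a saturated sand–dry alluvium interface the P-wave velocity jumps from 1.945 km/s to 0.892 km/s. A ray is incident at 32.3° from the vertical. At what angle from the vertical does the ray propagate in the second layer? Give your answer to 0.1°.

Snell's law: sin θ₂ = (V₂/V₁)·sin θ₁ = (0.892/1.945)·sin 32.3° = 0.2451.
θ₂ = arcsin 0.2451 = 14.19° from the normal.

14.2°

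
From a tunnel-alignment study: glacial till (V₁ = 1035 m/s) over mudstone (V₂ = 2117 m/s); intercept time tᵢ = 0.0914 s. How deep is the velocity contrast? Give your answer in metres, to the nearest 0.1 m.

h = tᵢ·V₁·V₂ / (2·√(V₂²−V₁²)).
√(V₂²−V₁²) = √(2117² − 1035²) = 1846.7 m/s.
h = 0.0914 s × 1035 × 2117 / (2 × 1846.7) = 54.22 m.

54.2 m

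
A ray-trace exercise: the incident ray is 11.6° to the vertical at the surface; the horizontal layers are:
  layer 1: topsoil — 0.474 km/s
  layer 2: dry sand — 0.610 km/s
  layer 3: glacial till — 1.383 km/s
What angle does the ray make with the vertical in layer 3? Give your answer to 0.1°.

Ray parameter p = sin 11.6° / 0.474 = 4.2422e-01 s/km.
sin θ_3 = p·V_3 = 4.2422e-01 × 1.383 = 0.5867.
θ_3 = arcsin 0.5867 = 35.92°.

35.9°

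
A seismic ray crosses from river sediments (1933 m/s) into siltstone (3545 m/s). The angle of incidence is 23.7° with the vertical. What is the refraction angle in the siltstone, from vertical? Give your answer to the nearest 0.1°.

sin θ₁/V₁ = sin θ₂/V₂ ⇒ sin θ₂ = 3545·sin 23.7°/1933 = 3545·0.4019/1933 = 0.7371.
θ₂ = sin⁻¹(0.7371) = 47.49° (from vertical).

47.5°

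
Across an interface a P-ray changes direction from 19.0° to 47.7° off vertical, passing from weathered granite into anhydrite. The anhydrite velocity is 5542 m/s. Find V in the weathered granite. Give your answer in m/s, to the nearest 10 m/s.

2440 m/s

sin 19.0° = 0.3256; sin 47.7° = 0.7396.
V₁ = V₂·(sin θ₁/sin θ₂) = 5542·(0.3256/0.7396) = 2439.46 m/s.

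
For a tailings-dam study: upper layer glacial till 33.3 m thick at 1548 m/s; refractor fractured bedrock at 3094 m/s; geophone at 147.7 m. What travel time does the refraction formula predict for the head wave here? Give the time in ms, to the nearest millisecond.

t = x/V₂ + 2h·√(V₂²−V₁²)/(V₁V₂).
√(V₂²−V₁²) = √(3094²−1548²) = 2678.9 m/s; delay term = 2·33.3·2678.9/(1548·3094) = 0.03725 s.
t = 147.7/3094 + 0.03725 = 0.08499 s.

85 ms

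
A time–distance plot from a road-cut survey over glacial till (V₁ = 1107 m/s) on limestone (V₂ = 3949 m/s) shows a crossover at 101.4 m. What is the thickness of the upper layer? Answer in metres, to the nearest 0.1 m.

h = (x_cross/2)·√((V₂−V₁)/(V₂+V₁)).
(V₂−V₁)/(V₂+V₁) = (3949−1107)/(3949+1107) = 0.5621; √ = 0.7497.
h = (101.4/2)·0.7497 = 38.01 m.

38.0 m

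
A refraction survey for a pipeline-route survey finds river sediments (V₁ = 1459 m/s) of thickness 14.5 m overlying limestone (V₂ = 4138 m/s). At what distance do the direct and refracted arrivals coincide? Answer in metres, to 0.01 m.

θ_c = arcsin(1459/4138) = 20.65°, so cos θ_c = 0.9358 and tᵢ = 2h cos θ_c/V₁ = 0.0186 s.
At crossover x/V₁ = x/V₂ + tᵢ ⇒ x = tᵢ/(1/V₁ − 1/V₂) = 0.01860/(6.8540e-04 − 2.4166e-04) = 41.92 m.

41.92 m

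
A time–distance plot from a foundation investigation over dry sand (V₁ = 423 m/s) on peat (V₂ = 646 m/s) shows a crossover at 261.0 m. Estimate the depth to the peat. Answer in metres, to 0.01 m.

h = (x_cross/2)·√((V₂−V₁)/(V₂+V₁)).
(V₂−V₁)/(V₂+V₁) = (646−423)/(646+423) = 0.2086; √ = 0.4567.
h = (261.0/2)·0.4567 = 59.60 m.

59.60 m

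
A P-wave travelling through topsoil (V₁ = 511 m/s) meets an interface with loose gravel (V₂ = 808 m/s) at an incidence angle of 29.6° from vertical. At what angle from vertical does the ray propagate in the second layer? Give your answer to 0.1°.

Snell's law: sin θ₂ = (V₂/V₁)·sin θ₁ = (808/511)·sin 29.6° = 0.7810.
θ₂ = arcsin 0.7810 = 51.35° from the normal.

51.4°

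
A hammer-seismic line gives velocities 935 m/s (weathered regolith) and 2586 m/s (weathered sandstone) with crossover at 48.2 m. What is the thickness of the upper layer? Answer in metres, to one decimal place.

h = (x_cross/2)·√((V₂−V₁)/(V₂+V₁)).
(V₂−V₁)/(V₂+V₁) = (2586−935)/(2586+935) = 0.4689; √ = 0.6848.
h = (48.2/2)·0.6848 = 16.50 m.

16.5 m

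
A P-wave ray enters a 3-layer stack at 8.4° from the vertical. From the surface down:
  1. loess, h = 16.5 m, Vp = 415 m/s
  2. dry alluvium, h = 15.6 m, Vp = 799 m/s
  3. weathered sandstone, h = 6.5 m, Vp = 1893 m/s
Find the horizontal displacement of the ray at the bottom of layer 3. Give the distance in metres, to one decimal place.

Apply Snell's law at each interface; in layer i the horizontal offset is hᵢ·tan θᵢ.
Layer 1: θ = 8.40°; offset = 16.5·tan 8.40° = 2.437 m.
Layer 2: sin θ = 799·sin 8.4°/415 = 0.2813, θ = 16.34°; offset = 15.6·tan 16.34° = 4.572 m.
Layer 3: sin θ = 1893·sin 8.4°/415 = 0.6663, θ = 41.79°; offset = 6.5·tan 41.79° = 5.809 m.
Σ offsets = 12.817 m.

12.8 m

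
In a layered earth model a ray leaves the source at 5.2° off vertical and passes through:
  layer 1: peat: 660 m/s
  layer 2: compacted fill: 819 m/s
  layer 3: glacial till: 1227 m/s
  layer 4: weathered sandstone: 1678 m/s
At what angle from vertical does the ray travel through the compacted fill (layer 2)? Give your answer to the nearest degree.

6°

Snell's law across each interface conserves sin θ / V, so sin θ_2 = V_2·sin θ₁/V₁.
sin θ_2 = 819 × sin 5.2° / 660 = 0.1125.
θ_2 = arcsin 0.1125 = 6.46°.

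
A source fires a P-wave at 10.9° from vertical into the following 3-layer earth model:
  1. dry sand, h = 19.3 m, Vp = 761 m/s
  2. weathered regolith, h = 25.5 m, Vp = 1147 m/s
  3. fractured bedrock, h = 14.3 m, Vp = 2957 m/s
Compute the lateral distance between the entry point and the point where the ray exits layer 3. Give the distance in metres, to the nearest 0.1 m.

26.8 m

Apply Snell's law at each interface; in layer i the horizontal offset is hᵢ·tan θᵢ.
Layer 1: θ = 10.90°; offset = 19.3·tan 10.90° = 3.717 m.
Layer 2: sin θ = 1147·sin 10.9°/761 = 0.2850, θ = 16.56°; offset = 25.5·tan 16.56° = 7.582 m.
Layer 3: sin θ = 2957·sin 10.9°/761 = 0.7348, θ = 47.29°; offset = 14.3·tan 47.29° = 15.490 m.
Σ offsets = 26.789 m.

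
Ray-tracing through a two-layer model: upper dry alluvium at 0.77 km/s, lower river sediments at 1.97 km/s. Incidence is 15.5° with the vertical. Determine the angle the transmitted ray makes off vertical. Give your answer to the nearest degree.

43°

Snell's law: sin θ₂ = (V₂/V₁)·sin θ₁ = (1.97/0.77)·sin 15.5° = 0.6837.
θ₂ = arcsin 0.6837 = 43.13° from the normal.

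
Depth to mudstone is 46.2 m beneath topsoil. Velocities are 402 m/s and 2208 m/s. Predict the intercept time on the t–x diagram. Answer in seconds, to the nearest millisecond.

tᵢ = 2h·√(V₂²−V₁²)/(V₁V₂).
√(V₂²−V₁²) = √(2208²−402²) = 2171.1 m/s.
tᵢ = 2·46.2·2171.1/(402·2208) = 0.22601 s.

0.226 s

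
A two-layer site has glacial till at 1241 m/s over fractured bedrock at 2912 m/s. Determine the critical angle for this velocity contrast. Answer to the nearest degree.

25°

Critical incidence: sin θ_c = V₁/V₂ = 1241/2912 = 0.4262.
θ_c = arcsin 0.4262 = 25.22°.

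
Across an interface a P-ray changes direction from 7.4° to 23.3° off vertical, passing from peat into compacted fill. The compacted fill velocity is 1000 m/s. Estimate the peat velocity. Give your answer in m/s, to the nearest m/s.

326 m/s

sin 7.4° = 0.1288; sin 23.3° = 0.3955.
V₁ = V₂·(sin θ₁/sin θ₂) = 1000·(0.1288/0.3955) = 325.62 m/s.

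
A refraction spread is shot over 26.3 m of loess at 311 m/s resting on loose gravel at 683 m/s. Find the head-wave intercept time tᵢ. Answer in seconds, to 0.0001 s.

tᵢ = 2h·√(V₂²−V₁²)/(V₁V₂).
√(V₂²−V₁²) = √(683²−311²) = 608.1 m/s.
tᵢ = 2·26.3·608.1/(311·683) = 0.15058 s.

0.1506 s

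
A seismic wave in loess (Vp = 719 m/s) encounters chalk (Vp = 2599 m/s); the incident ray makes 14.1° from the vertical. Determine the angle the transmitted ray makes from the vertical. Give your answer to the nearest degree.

Snell's law: sin θ₂ = (V₂/V₁)·sin θ₁ = (2599/719)·sin 14.1° = 0.8806.
θ₂ = sin⁻¹(0.8806) = 61.72° (from vertical).

62°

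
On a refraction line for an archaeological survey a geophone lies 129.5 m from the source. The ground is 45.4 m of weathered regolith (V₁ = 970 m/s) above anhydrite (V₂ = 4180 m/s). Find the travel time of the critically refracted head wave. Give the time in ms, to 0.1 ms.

θ_c = arcsin(V₁/V₂) = arcsin(970/4180) = 13.42°, cos θ_c = 0.9727.
Intercept time tᵢ = 2h cos θ_c / V₁ = 2·45.4·0.9727/970 = 0.09105 s.
t = x/V₂ + tᵢ = 129.5/4180 + 0.09105 = 0.12203 s.

122.0 ms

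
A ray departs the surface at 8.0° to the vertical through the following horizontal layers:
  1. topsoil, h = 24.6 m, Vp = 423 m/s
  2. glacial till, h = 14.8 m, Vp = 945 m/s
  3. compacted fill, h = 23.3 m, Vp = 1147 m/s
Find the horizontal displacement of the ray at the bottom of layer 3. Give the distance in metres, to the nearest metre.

Apply Snell's law at each interface; in layer i the horizontal offset is hᵢ·tan θᵢ.
Layer 1: θ = 8.00°; offset = 24.6·tan 8.00° = 3.457 m.
Layer 2: sin θ = 945·sin 8.0°/423 = 0.3109, θ = 18.11°; offset = 14.8·tan 18.11° = 4.842 m.
Layer 3: sin θ = 1147·sin 8.0°/423 = 0.3774, θ = 22.17°; offset = 23.3·tan 22.17° = 9.495 m.
Summing the layer offsets gives 17.794 m.

18 m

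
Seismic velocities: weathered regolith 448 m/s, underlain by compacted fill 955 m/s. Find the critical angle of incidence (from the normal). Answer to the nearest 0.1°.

28.0°

Critical incidence: sin θ_c = V₁/V₂ = 448/955 = 0.4691.
θ_c = arcsin 0.4691 = 27.98°.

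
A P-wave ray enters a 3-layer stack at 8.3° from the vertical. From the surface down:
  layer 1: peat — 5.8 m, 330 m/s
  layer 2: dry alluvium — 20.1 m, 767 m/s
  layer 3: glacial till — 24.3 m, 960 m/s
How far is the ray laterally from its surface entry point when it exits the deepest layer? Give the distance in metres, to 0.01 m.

p = sin θ₁/V₁ = sin 8.3°/330 = 4.3744e-04 s/m is conserved through the stack.
Layer 1: θ = 8.30°; offset = 5.8·tan 8.30° = 0.8461 m.
Layer 2: sin θ = p·767 = 0.3355 → θ = 19.60°; offset = 20.1·tan 19.60° = 7.1589 m.
Layer 3: sin θ = p·960 = 0.4199 → θ = 24.83°; offset = 24.3·tan 24.83° = 11.2442 m.
Summing the layer offsets gives 19.2492 m.

19.25 m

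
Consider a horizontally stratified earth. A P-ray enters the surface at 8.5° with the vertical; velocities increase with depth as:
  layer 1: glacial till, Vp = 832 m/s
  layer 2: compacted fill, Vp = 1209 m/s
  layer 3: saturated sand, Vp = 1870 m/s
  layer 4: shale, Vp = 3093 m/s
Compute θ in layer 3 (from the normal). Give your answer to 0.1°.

19.4°

Snell's law across each interface conserves sin θ / V, so sin θ_3 = V_3·sin θ₁/V₁.
sin θ_3 = 1870 × sin 8.5° / 832 = 0.3322.
θ_3 = 19.40° from the vertical.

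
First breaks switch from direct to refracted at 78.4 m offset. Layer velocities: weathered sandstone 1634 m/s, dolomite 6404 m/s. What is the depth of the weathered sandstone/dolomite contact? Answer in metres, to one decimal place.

h = (x_cross/2)·√((V₂−V₁)/(V₂+V₁)).
(V₂−V₁)/(V₂+V₁) = (6404−1634)/(6404+1634) = 0.5934; √ = 0.7703.
h = (78.4/2)·0.7703 = 30.20 m.

30.2 m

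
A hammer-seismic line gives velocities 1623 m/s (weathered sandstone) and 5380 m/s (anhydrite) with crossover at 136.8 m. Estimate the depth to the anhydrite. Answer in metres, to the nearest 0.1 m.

50.1 m

x_cross = 2h·√((V₂+V₁)/(V₂−V₁)) → h = x_cross / (2·√((V₂+V₁)/(V₂−V₁))).
√((V₂+V₁)/(V₂−V₁)) = √((5380+1623)/(5380−1623)) = 1.3653.
h = 136.8 / (2·1.3653) = 50.10 m.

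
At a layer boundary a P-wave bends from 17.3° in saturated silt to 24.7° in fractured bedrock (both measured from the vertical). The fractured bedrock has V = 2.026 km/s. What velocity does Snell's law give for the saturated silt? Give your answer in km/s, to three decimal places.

sin 17.3° = 0.2974; sin 24.7° = 0.4179.
V₁ = V₂·(sin θ₁/sin θ₂) = 2.026·(0.2974/0.4179) = 1.442 km/s.

1.442 km/s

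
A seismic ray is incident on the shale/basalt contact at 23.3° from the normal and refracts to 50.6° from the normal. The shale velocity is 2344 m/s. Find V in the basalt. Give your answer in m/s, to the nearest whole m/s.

sin 23.3° = 0.3955; sin 50.6° = 0.7727.
V₂ = V₁·(sin θ₂/sin θ₁) = 2344·(0.7727/0.3955) = 4579.21 m/s.

4579 m/s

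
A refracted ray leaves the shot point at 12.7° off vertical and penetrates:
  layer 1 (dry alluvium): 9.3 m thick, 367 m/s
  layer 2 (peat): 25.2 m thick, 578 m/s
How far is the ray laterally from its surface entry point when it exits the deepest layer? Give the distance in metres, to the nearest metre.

11 m

Ray parameter p = sin 12.7° / 367 m/s = 5.9904e-04 s/m.
Layer 1: θ = 12.70°; offset = 9.3·tan 12.70° = 2.096 m.
Layer 2: sin θ = p·578 = 0.3462 → θ = 20.26°; offset = 25.2·tan 20.26° = 9.301 m.
Summing the layer offsets gives 11.396 m.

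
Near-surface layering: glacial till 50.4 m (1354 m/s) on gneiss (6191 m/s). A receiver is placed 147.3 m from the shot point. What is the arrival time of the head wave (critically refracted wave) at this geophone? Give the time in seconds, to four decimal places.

0.0964 s

θ_c = arcsin(V₁/V₂) = arcsin(1354/6191) = 12.63°, cos θ_c = 0.9758.
Intercept time tᵢ = 2h cos θ_c / V₁ = 2·50.4·0.9758/1354 = 0.07264 s.
t = x/V₂ + tᵢ = 147.3/6191 + 0.07264 = 0.09644 s.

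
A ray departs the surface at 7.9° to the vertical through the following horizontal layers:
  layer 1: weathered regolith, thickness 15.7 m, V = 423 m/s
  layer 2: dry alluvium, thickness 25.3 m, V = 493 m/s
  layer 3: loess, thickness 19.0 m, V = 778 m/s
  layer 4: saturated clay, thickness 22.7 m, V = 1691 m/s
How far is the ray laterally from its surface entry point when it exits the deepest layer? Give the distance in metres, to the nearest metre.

p = sin θ₁/V₁ = sin 7.9°/423 = 3.2493e-04 s/m is conserved through the stack.
Layer 1: θ = 7.90°; offset = 15.7·tan 7.90° = 2.179 m.
Layer 2: sin θ = p·493 = 0.1602 → θ = 9.22°; offset = 25.3·tan 9.22° = 4.106 m.
Layer 3: sin θ = p·778 = 0.2528 → θ = 14.64°; offset = 19.0·tan 14.64° = 4.964 m.
Layer 4: sin θ = p·1691 = 0.5495 → θ = 33.33°; offset = 22.7·tan 33.33° = 14.928 m.
Total horizontal offset = 26.177 m.

26 m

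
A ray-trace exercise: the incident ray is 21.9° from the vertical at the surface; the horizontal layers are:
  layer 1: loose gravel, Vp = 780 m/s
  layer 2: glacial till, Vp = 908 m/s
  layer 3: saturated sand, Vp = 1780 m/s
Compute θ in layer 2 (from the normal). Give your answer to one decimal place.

Snell's law across each interface conserves sin θ / V, so sin θ_2 = V_2·sin θ₁/V₁.
sin θ_2 = 908 × sin 21.9° / 780 = 0.4342.
θ_2 = 25.73° from the vertical.

25.7°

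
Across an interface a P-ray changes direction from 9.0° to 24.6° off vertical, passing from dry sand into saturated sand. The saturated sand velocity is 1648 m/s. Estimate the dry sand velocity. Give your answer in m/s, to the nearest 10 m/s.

sin 9.0° = 0.1564; sin 24.6° = 0.4163.
V₁ = V₂·(sin θ₁/sin θ₂) = 1648·(0.1564/0.4163) = 619.30 m/s.

620 m/s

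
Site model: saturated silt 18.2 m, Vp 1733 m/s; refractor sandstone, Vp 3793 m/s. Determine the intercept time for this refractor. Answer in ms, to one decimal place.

tᵢ = 2h·√(V₂²−V₁²)/(V₁V₂).
√(V₂²−V₁²) = √(3793²−1733²) = 3374.0 m/s.
tᵢ = 2·18.2·3374.0/(1733·3793) = 0.01868 s.

18.7 ms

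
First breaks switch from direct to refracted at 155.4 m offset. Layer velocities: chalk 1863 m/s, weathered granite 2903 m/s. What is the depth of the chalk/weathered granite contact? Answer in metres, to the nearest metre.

36 m

h = (x_cross/2)·√((V₂−V₁)/(V₂+V₁)).
(V₂−V₁)/(V₂+V₁) = (2903−1863)/(2903+1863) = 0.2182; √ = 0.4671.
h = (155.4/2)·0.4671 = 36.30 m.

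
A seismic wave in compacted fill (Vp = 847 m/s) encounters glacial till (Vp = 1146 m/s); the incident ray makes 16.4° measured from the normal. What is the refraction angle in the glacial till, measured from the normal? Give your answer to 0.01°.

sin θ₁/V₁ = sin θ₂/V₂ ⇒ sin θ₂ = 1146·sin 16.4°/847 = 1146·0.2823/847 = 0.3820.
θ₂ = sin⁻¹(0.3820) = 22.46° (from vertical).

22.46°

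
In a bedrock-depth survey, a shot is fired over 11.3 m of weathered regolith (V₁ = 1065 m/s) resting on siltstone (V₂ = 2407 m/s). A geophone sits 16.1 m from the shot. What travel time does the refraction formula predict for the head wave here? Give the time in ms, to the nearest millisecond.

26 ms

θ_c = arcsin(V₁/V₂) = arcsin(1065/2407) = 26.26°, cos θ_c = 0.8968.
Intercept time tᵢ = 2h cos θ_c / V₁ = 2·11.3·0.8968/1065 = 0.01903 s.
t = x/V₂ + tᵢ = 16.1/2407 + 0.01903 = 0.02572 s.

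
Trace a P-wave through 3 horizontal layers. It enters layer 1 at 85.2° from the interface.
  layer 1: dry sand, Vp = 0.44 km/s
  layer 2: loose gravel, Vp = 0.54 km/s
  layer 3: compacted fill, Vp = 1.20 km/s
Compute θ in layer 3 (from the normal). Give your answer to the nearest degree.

13°

From the normal: θ₁ = 90° − 85.2° = 4.8°.
Snell's law across each interface conserves sin θ / V, so sin θ_3 = V_3·sin θ₁/V₁.
sin θ_3 = 1.20 × sin 4.8° / 0.44 = 0.2282.
θ_3 = arcsin 0.2282 = 13.19°.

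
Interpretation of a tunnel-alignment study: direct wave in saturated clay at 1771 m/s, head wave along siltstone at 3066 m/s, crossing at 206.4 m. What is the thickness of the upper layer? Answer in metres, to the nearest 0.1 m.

53.4 m

h = (x_cross/2)·√((V₂−V₁)/(V₂+V₁)).
(V₂−V₁)/(V₂+V₁) = (3066−1771)/(3066+1771) = 0.2677; √ = 0.5174.
h = (206.4/2)·0.5174 = 53.40 m.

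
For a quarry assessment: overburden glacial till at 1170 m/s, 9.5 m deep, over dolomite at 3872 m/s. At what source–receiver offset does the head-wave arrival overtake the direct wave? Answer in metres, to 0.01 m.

θ_c = arcsin(1170/3872) = 17.59°, so cos θ_c = 0.9533 and tᵢ = 2h cos θ_c/V₁ = 0.0155 s.
At crossover x/V₁ = x/V₂ + tᵢ ⇒ x = tᵢ/(1/V₁ − 1/V₂) = 0.01548/(8.5470e-04 − 2.5826e-04) = 25.95 m.

25.95 m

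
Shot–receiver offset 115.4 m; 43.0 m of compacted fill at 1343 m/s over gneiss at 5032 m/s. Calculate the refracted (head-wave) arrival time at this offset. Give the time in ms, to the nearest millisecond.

85 ms

θ_c = arcsin(V₁/V₂) = arcsin(1343/5032) = 15.48°, cos θ_c = 0.9637.
Intercept time tᵢ = 2h cos θ_c / V₁ = 2·43.0·0.9637/1343 = 0.06171 s.
t = x/V₂ + tᵢ = 115.4/5032 + 0.06171 = 0.08465 s.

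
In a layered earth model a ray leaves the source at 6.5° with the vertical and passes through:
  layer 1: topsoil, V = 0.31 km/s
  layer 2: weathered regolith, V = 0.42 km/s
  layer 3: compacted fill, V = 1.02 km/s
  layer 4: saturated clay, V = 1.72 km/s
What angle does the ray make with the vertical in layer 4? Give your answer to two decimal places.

38.91°

Snell's law across each interface conserves sin θ / V, so sin θ_4 = V_4·sin θ₁/V₁.
sin θ_4 = 1.72 × sin 6.5° / 0.31 = 0.6281.
θ_4 = arcsin 0.6281 = 38.91°.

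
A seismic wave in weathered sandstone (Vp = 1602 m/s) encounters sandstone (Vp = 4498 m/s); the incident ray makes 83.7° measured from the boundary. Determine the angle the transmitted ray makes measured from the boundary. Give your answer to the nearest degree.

72°

Convert to the normal: θ₁ = 90° − 83.7° = 6.3°.
sin θ₁/V₁ = sin θ₂/V₂ ⇒ sin θ₂ = 4498·sin 6.3°/1602 = 4498·0.1097/1602 = 0.3081.
θ₂ = arcsin 0.3081 = 17.95° from the normal.
From the interface: 90° − 17.95° = 72.05°.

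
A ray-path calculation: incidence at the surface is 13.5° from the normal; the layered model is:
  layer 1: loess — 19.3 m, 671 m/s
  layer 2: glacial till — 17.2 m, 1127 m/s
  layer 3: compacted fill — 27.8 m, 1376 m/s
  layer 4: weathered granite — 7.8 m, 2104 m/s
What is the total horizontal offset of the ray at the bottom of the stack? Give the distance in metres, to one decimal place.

35.5 m

p = sin θ₁/V₁ = sin 13.5°/671 = 3.4791e-04 s/m is conserved through the stack.
Layer 1: θ = 13.50°; offset = 19.3·tan 13.50° = 4.634 m.
Layer 2: sin θ = p·1127 = 0.3921 → θ = 23.08°; offset = 17.2·tan 23.08° = 7.331 m.
Layer 3: sin θ = p·1376 = 0.4787 → θ = 28.60°; offset = 27.8·tan 28.60° = 15.158 m.
Layer 4: sin θ = p·2104 = 0.7320 → θ = 47.05°; offset = 7.8·tan 47.05° = 8.380 m.
Total horizontal offset = 35.503 m.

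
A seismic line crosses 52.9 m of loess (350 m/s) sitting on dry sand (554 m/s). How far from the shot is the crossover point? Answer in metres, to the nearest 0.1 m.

x_cross = 2h·√((V₂+V₁)/(V₂−V₁)).
(V₂+V₁)/(V₂−V₁) = (554+350)/(554−350) = 4.4314; √ = 2.1051.
x_cross = 2·52.9·2.1051 = 222.72 m.

222.7 m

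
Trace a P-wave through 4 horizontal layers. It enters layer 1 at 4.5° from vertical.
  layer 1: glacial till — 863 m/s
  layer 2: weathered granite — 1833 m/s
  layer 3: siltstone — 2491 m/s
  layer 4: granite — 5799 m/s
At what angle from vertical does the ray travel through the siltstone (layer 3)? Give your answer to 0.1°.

Ray parameter p = sin 4.5° / 863 = 9.0914e-05 s/m.
sin θ_3 = p·V_3 = 9.0914e-05 × 2491 = 0.2265.
θ_3 = 13.09° from the vertical.

13.1°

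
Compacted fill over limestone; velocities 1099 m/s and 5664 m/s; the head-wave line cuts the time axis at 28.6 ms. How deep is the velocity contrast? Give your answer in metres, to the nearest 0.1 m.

16.0 m

h = tᵢ·V₁·V₂ / (2·√(V₂²−V₁²)).
√(V₂²−V₁²) = √(5664² − 1099²) = 5556.4 m/s.
h = 0.0286 s × 1099 × 5664 / (2 × 5556.4) = 16.02 m.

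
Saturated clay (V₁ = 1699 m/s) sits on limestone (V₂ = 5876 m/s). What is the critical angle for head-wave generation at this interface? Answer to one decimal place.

16.8°

At critical incidence the refracted ray runs along the interface (θ₂ = 90°), so sin θ_c = V₁/V₂.
θ_c = arcsin(1699/5876) = arcsin 0.2891 = 16.81°.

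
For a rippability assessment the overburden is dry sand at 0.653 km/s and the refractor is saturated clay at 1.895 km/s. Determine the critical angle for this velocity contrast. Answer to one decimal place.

20.2°

At critical incidence the refracted ray runs along the interface (θ₂ = 90°), so sin θ_c = V₁/V₂.
θ_c = arcsin(0.653/1.895) = arcsin 0.3446 = 20.16°.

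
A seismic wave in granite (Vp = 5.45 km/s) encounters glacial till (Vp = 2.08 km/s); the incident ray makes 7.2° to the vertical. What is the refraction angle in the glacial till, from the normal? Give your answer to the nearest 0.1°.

2.7°

Snell's law: sin θ₂ = (V₂/V₁)·sin θ₁ = (2.08/5.45)·sin 7.2° = 0.0478.
θ₂ = sin⁻¹(0.0478) = 2.74° (from vertical).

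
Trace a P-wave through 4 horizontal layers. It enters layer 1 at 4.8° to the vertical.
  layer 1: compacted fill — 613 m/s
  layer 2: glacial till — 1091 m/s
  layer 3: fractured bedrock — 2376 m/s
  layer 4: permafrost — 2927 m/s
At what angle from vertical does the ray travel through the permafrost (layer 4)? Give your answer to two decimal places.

23.55°

Ray parameter p = sin 4.8° / 613 = 1.3651e-04 s/m.
sin θ_4 = p·V_4 = 1.3651e-04 × 2927 = 0.3996.
θ_4 = arcsin 0.3996 = 23.55°.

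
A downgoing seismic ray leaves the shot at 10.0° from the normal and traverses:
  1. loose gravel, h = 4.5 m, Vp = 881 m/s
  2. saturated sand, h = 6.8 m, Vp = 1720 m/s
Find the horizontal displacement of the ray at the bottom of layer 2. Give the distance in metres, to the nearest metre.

Ray parameter p = sin 10.0° / 881 m/s = 1.9710e-04 s/m.
Layer 1: θ = 10.00°; offset = 4.5·tan 10.00° = 0.793 m.
Layer 2: sin θ = p·1720 = 0.3390 → θ = 19.82°; offset = 6.8·tan 19.82° = 2.450 m.
Σ offsets = 3.244 m.

3 m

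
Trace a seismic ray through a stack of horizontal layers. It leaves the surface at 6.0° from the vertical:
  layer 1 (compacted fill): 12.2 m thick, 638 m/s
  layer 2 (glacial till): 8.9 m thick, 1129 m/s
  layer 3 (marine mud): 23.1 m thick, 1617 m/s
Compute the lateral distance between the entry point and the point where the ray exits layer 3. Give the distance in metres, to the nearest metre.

Ray parameter p = sin 6.0° / 638 m/s = 1.6384e-04 s/m.
Layer 1: θ = 6.00°; offset = 12.2·tan 6.00° = 1.282 m.
Layer 2: sin θ = p·1129 = 0.1850 → θ = 10.66°; offset = 8.9·tan 10.66° = 1.675 m.
Layer 3: sin θ = p·1617 = 0.2649 → θ = 15.36°; offset = 23.1·tan 15.36° = 6.347 m.
Summing the layer offsets gives 9.304 m.

9 m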